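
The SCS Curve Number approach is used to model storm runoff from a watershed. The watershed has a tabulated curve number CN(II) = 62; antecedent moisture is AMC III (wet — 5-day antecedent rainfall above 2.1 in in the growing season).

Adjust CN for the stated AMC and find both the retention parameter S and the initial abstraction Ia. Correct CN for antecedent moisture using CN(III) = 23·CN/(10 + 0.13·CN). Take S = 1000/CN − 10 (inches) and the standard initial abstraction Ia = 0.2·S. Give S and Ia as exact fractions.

CN(III) from CN(II)=62: (23·62)/(10 + 0.13·62) = 71300/903 ≈ 78.959
S = 1000/(71300/903) − 10 = 1900/713 in ≈ 2.665 in
Initial abstraction Ia = S/5 = (1900/713)/5 = 380/713 ≈ 0.533 in

S = 1900/713 in ≈ 2.665 in; Ia = 380/713 in ≈ 0.533 in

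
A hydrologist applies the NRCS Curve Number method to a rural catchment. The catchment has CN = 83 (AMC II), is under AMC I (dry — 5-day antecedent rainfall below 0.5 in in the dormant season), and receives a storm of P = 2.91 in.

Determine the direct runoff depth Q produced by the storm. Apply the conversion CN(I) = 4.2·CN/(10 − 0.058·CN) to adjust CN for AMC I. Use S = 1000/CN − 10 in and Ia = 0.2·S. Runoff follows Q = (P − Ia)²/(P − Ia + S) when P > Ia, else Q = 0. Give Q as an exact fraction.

Q = 113712607369/206931225900 in ≈ 0.550 in

CN(I) from CN(II)=83: (4.2·83)/(10 − 0.058·83) = 174300/2593 ≈ 67.219
Retention S: 1000/CN − 10 with CN=67.219 → S = 8500/1743 ≈ 4.877 in
Initial abstraction Ia = S/5 = (8500/1743)/5 = 1700/1743 ≈ 0.975 in
P − Ia = 2.910 − 0.975 = 337213/174300 ≈ 1.935 in (> 0, runoff occurs)
Runoff Q = (P−Ia)²/(P−Ia+S) = (1.935)²/(1.935+4.877) = 113712607369/206931225900 ≈ 0.550 in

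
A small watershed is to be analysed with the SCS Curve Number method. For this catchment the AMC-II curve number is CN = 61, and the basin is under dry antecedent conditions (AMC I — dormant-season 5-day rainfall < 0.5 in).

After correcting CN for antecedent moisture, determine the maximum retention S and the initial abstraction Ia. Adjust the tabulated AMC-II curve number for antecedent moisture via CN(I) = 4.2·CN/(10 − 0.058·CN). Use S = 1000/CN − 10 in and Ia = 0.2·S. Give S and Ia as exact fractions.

S = 6500/427 in ≈ 15.222 in; Ia = 1300/427 in ≈ 3.044 in

Dry (AMC I): CN(I) = 4.2·61/(10 − 0.058·61) = (1281/5)/(3231/500) = 42700/1077 ≈ 39.647
S = 1000/(42700/1077) − 10 = 6500/427 in ≈ 15.222 in
Ia = 0.2·(6500/427) = 1300/427 in ≈ 3.044 in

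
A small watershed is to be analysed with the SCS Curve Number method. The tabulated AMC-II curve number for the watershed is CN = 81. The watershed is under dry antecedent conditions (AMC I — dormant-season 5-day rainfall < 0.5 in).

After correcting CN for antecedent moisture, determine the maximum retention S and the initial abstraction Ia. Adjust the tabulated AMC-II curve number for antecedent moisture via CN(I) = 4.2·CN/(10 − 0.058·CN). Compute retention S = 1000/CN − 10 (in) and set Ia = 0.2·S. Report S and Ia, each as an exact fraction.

S = 9500/1701 in ≈ 5.585 in; Ia = 1900/1701 in ≈ 1.117 in

Adjust CN=81 to AMC I: 4.2·81/(10 − 0.058·81) → (1701/5) ÷ (2651/500) = 170100/2651 ≈ 64.164
Max retention: S = 1000/(170100/2651) − 10 = 9500/1701 in (≈ 5.585 in)
Initial abstraction Ia = S/5 = (9500/1701)/5 = 1900/1701 ≈ 1.117 in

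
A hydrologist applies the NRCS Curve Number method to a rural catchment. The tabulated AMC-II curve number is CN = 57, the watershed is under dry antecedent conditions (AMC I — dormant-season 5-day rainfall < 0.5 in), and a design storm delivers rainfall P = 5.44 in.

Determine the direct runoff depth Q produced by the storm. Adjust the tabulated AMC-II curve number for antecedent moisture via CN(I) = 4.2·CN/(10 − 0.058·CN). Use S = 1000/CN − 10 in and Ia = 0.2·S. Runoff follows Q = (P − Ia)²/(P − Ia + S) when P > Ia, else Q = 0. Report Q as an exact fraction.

Q = 382150658/2217412575 in ≈ 0.172 in

CN(I) from CN(II)=57: (4.2·57)/(10 − 0.058·57) = 119700/3347 ≈ 35.763
Retention S: 1000/CN − 10 with CN=35.763 → S = 21500/1197 ≈ 17.962 in
Ia = 0.2S: 0.2·17.962 = 3.592 in (exactly 4300/1197)
P − Ia = 5.440 − 3.592 = 55292/29925 ≈ 1.848 in (> 0, runoff occurs)
Q: (55292/29925)² ÷ (592792/29925) = 382150658/2217412575 in (≈ 0.172 in)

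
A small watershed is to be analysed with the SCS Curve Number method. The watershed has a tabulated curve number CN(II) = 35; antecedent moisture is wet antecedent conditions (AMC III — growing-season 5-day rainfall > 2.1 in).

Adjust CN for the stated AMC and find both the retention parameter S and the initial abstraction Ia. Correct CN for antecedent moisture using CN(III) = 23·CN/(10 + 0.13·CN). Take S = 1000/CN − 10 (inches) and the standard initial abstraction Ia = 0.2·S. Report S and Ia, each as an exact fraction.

Adjust CN=35 to AMC III: 23·35/(10 + 0.13·35) → 805 ÷ (291/20) = 16100/291 ≈ 55.326
S = 1000/(16100/291) − 10 = 1300/161 in ≈ 8.075 in
Ia = 0.2·(1300/161) = 260/161 in ≈ 1.615 in

S = 1300/161 in ≈ 8.075 in; Ia = 260/161 in ≈ 1.615 in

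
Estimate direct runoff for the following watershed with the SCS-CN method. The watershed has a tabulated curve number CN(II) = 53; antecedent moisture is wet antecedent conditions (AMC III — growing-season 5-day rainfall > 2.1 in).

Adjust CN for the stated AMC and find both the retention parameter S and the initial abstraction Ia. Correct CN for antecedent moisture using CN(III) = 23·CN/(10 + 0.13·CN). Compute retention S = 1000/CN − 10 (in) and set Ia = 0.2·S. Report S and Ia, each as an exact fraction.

Wet (AMC III): CN(III) = 23·53/(10 + 0.13·53) = 1219/(1689/100) = 121900/1689 ≈ 72.173
Max retention: S = 1000/(121900/1689) − 10 = 4700/1219 in (≈ 3.856 in)
Ia = 0.2S: 0.2·3.856 = 0.771 in (exactly 940/1219)

S = 4700/1219 in ≈ 3.856 in; Ia = 940/1219 in ≈ 0.771 in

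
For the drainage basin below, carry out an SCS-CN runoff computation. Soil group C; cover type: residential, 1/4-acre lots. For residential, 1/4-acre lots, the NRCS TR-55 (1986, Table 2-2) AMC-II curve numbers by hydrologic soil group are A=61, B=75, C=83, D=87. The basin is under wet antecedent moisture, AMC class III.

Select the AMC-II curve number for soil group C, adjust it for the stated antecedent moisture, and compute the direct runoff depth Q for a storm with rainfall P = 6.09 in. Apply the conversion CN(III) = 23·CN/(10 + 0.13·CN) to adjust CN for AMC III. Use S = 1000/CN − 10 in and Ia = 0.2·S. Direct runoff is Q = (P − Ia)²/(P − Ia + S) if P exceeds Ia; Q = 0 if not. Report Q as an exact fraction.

NRCS table: residential, 1/4-acre lots, soil group C → CN(II) = 83
CN(III) from CN(II)=83: (23·83)/(10 + 0.13·83) = 190900/2079 ≈ 91.823
Max retention: S = 1000/(190900/2079) − 10 = 1700/1909 in (≈ 0.891 in)
Ia = 0.2·(1700/1909) = 340/1909 in ≈ 0.178 in
Since P=6.090 > Ia=0.178: effective rainfall P−Ia = 1128581/190900 in
Runoff Q = (P−Ia)²/(P−Ia+S) = (5.912)²/(5.912+0.891) = 1273695073561/247899112900 ≈ 5.138 in

Q = 1273695073561/247899112900 in ≈ 5.138 in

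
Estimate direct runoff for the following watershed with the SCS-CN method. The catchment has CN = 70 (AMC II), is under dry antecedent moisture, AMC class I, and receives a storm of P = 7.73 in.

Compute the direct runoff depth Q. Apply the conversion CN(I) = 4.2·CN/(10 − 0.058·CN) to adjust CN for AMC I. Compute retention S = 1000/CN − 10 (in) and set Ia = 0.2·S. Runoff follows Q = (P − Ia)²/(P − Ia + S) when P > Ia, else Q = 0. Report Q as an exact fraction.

CN(I) from CN(II)=70: (4.2·70)/(10 − 0.058·70) = 4900/99 ≈ 49.495
Max retention: S = 1000/(4900/99) − 10 = 500/49 in (≈ 10.204 in)
Ia = 0.2·(500/49) = 100/49 in ≈ 2.041 in
Excess rainfall: 7.730 − 2.041 = 5.689 in; P > Ia so Q > 0
Q = (27877/4900)²/((27877/4900) + 500/49) = (777127129/24010000)/(77877/4900) = 777127129/381597300 in ≈ 2.037 in

Q = 777127129/381597300 in ≈ 2.037 in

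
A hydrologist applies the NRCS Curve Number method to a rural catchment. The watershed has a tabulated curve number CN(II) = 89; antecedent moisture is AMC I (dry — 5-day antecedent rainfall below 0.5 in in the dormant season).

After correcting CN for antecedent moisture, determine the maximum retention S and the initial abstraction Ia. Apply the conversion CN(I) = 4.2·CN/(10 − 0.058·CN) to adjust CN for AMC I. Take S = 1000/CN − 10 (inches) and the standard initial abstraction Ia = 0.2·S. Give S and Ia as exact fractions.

S = 5500/1869 in ≈ 2.943 in; Ia = 1100/1869 in ≈ 0.589 in

CN(I) from CN(II)=89: (4.2·89)/(10 − 0.058·89) = 186900/2419 ≈ 77.263
Max retention: S = 1000/(186900/2419) − 10 = 5500/1869 in (≈ 2.943 in)
Ia = 0.2S: 0.2·2.943 = 0.589 in (exactly 1100/1869)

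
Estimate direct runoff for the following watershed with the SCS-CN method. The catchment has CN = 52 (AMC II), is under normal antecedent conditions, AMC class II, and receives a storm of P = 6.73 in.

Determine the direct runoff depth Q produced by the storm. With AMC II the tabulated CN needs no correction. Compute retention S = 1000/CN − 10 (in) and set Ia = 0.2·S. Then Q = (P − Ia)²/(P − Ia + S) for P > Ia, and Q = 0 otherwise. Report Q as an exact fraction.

Q = 40309801/23853700 in ≈ 1.690 in

AMC II — tabulated CN = 52 applies directly.
Retention S: 1000/CN − 10 with CN=52.000 → S = 120/13 ≈ 9.231 in
Initial abstraction Ia = S/5 = (120/13)/5 = 24/13 ≈ 1.846 in
P − Ia = 6.730 − 1.846 = 6349/1300 ≈ 4.884 in (> 0, runoff occurs)
Q: (6349/1300)² ÷ (18349/1300) = 40309801/23853700 in (≈ 1.690 in)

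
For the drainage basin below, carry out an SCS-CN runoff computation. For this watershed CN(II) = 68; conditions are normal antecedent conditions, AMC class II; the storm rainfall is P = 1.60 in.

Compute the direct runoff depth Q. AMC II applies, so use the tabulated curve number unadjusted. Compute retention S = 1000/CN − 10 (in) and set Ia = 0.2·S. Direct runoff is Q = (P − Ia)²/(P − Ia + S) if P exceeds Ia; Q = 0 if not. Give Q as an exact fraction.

Q = 392/4845 in ≈ 0.081 in

AMC II — tabulated CN = 68 applies directly.
S = 1000/68 − 10 = 80/17 in ≈ 4.706 in
Ia = 0.2·(80/17) = 16/17 in ≈ 0.941 in
P − Ia = 1.600 − 0.941 = 56/85 ≈ 0.659 in (> 0, runoff occurs)
Runoff Q = (P−Ia)²/(P−Ia+S) = (0.659)²/(0.659+4.706) = 392/4845 ≈ 0.081 in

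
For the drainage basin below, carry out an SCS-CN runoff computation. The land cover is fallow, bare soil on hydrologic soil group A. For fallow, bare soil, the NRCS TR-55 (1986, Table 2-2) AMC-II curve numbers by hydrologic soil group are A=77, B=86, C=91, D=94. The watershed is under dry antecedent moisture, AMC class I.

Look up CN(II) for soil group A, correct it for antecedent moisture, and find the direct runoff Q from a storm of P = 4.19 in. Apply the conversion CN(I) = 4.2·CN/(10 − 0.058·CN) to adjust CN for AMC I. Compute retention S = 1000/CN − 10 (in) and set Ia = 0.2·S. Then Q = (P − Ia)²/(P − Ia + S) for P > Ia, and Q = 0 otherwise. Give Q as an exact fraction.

NRCS table: fallow, bare soil, soil group A → CN(II) = 77
Dry (AMC I): CN(I) = 4.2·77/(10 − 0.058·77) = (1617/5)/(2767/500) = 161700/2767 ≈ 58.439
S = 1000/(161700/2767) − 10 = 11500/1617 in ≈ 7.112 in
Ia = 0.2·(11500/1617) = 2300/1617 in ≈ 1.422 in
Since P=4.190 > Ia=1.422: effective rainfall P−Ia = 447523/161700 in
Q: (447523/161700)² ÷ (1597523/161700) = 200276835529/258319469100 in (≈ 0.775 in)

Q = 200276835529/258319469100 in ≈ 0.775 in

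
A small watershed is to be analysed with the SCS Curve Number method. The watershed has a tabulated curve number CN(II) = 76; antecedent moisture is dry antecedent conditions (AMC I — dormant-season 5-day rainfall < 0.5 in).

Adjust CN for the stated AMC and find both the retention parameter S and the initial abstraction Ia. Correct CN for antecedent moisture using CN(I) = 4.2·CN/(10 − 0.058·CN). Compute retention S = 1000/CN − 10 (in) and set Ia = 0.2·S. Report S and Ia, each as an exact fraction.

CN(I) from CN(II)=76: (4.2·76)/(10 − 0.058·76) = 13300/233 ≈ 57.082
Retention S: 1000/CN − 10 with CN=57.082 → S = 1000/133 ≈ 7.519 in
Initial abstraction Ia = S/5 = (1000/133)/5 = 200/133 ≈ 1.504 in

S = 1000/133 in ≈ 7.519 in; Ia = 200/133 in ≈ 1.504 in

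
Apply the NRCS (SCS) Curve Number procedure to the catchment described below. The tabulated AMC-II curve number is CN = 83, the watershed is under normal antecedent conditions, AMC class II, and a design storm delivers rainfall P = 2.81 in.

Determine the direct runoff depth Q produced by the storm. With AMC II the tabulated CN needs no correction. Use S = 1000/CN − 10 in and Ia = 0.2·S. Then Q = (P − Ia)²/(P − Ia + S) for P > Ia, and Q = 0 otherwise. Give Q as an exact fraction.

Q = 396925929/306460900 in ≈ 1.295 in

Average conditions: CN = 83 (no AMC adjustment).
S = 1000/83 − 10 = 170/83 in ≈ 2.048 in
Ia = 0.2·(170/83) = 34/83 in ≈ 0.410 in
P − Ia = 2.810 − 0.410 = 19923/8300 ≈ 2.400 in (> 0, runoff occurs)
Q: (19923/8300)² ÷ (36923/8300) = 396925929/306460900 in (≈ 1.295 in)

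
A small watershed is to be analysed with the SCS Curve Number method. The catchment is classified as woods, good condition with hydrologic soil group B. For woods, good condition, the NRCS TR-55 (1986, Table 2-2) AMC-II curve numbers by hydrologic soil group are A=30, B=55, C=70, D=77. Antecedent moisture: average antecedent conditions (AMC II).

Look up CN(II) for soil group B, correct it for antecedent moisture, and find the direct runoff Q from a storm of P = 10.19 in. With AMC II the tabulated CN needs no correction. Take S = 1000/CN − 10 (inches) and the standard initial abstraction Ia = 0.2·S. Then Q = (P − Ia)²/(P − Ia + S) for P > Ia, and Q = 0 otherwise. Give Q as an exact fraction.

NRCS table: woods, good condition, soil group B → CN(II) = 55
AMC II — tabulated CN = 55 applies directly.
S = 1000/55 − 10 = 90/11 in ≈ 8.182 in
Initial abstraction Ia = S/5 = (90/11)/5 = 18/11 ≈ 1.636 in
Since P=10.190 > Ia=1.636: effective rainfall P−Ia = 9409/1100 in
Runoff Q = (P−Ia)²/(P−Ia+S) = (8.554)²/(8.554+8.182) = 88529281/20249900 ≈ 4.372 in

Q = 88529281/20249900 in ≈ 4.372 in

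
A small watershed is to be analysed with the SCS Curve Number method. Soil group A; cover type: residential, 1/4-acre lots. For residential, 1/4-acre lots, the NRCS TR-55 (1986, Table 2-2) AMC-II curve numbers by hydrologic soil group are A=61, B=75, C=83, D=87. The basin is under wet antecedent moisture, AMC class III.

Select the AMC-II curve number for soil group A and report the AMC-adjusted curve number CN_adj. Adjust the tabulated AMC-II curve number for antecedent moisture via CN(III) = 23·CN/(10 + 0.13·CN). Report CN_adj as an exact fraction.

NRCS table: residential, 1/4-acre lots, soil group A → CN(II) = 61
Wet (AMC III): CN(III) = 23·61/(10 + 0.13·61) = 1403/(1793/100) = 140300/1793 ≈ 78.249

CN_adj = 140300/1793 ≈ 78.249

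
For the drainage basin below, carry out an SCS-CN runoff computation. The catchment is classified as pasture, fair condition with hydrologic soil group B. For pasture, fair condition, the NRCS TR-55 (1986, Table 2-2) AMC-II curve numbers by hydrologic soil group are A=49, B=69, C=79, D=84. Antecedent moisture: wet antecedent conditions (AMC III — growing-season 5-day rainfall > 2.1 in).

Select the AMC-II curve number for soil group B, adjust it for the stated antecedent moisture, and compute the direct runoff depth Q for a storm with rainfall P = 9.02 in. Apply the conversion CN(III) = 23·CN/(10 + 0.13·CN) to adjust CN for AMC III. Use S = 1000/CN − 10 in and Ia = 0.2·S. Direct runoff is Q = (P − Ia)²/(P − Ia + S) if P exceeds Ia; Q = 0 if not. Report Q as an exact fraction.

Q = 468864759169/66633130950 in ≈ 7.037 in

NRCS table: pasture, fair condition, soil group B → CN(II) = 69
CN(III) from CN(II)=69: (23·69)/(10 + 0.13·69) = 158700/1897 ≈ 83.658
Retention S: 1000/CN − 10 with CN=83.658 → S = 3100/1587 ≈ 1.953 in
Ia = 0.2S: 0.2·1.953 = 0.391 in (exactly 620/1587)
Since P=9.020 > Ia=0.391: effective rainfall P−Ia = 684737/79350 in
Q = (684737/79350)²/((684737/79350) + 3100/1587) = (468864759169/6296422500)/(839737/79350) = 468864759169/66633130950 in ≈ 7.037 in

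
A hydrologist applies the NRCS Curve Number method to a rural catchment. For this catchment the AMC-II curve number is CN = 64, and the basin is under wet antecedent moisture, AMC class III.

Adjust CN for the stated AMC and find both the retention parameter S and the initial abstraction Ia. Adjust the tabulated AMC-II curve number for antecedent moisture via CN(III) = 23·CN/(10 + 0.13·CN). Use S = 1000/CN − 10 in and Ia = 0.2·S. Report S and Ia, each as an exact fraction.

CN(III) from CN(II)=64: (23·64)/(10 + 0.13·64) = 18400/229 ≈ 80.349
Retention S: 1000/CN − 10 with CN=80.349 → S = 225/92 ≈ 2.446 in
Ia = 0.2S: 0.2·2.446 = 0.489 in (exactly 45/92)

S = 225/92 in ≈ 2.446 in; Ia = 45/92 in ≈ 0.489 in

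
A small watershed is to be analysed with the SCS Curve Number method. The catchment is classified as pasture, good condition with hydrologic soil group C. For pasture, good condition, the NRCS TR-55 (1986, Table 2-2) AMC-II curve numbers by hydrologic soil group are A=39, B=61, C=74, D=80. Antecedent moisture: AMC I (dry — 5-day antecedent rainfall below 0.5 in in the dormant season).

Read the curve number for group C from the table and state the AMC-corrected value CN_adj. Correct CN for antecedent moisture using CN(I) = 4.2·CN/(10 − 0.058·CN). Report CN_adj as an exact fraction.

NRCS table: pasture, good condition, soil group C → CN(II) = 74
CN(I) from CN(II)=74: (4.2·74)/(10 − 0.058·74) = 77700/1427 ≈ 54.450

CN_adj = 77700/1427 ≈ 54.450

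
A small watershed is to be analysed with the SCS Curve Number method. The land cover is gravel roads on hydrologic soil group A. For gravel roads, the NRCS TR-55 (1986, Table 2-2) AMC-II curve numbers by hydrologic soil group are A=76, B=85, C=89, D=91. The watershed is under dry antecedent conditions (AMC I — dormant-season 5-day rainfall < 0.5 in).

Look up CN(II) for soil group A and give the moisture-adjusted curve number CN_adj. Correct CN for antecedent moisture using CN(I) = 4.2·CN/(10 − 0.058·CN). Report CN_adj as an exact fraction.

CN_adj = 13300/233 ≈ 57.082

NRCS table: gravel roads, soil group A → CN(II) = 76
CN(I) from CN(II)=76: (4.2·76)/(10 − 0.058·76) = 13300/233 ≈ 57.082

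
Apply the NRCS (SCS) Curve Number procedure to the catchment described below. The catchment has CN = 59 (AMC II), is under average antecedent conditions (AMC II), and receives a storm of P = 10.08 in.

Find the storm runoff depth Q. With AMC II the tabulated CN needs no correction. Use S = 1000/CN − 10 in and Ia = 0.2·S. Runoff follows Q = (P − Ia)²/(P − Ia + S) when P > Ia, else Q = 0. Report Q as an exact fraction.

Q = 41075281/8506325 in ≈ 4.829 in

Average conditions: CN = 59 (no AMC adjustment).
Max retention: S = 1000/59 − 10 = 410/59 in (≈ 6.949 in)
Ia = 0.2·(410/59) = 82/59 in ≈ 1.390 in
P − Ia = 10.080 − 1.390 = 12818/1475 ≈ 8.690 in (> 0, runoff occurs)
Runoff Q = (P−Ia)²/(P−Ia+S) = (8.690)²/(8.690+6.949) = 41075281/8506325 ≈ 4.829 in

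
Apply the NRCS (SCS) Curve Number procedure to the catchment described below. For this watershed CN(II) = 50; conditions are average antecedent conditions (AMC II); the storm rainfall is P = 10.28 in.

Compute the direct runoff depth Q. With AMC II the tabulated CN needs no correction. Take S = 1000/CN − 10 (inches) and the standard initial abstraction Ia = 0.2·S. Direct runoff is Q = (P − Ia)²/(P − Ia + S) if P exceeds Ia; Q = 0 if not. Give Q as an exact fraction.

Average conditions: CN = 50 (no AMC adjustment).
Retention S: 1000/CN − 10 with CN=50.000 → S = 10 ≈ 10.000 in
Ia = 0.2·10 = 2 in ≈ 2.000 in
Since P=10.280 > Ia=2.000: effective rainfall P−Ia = 207/25 in
Q: (207/25)² ÷ (457/25) = 42849/11425 in (≈ 3.750 in)

Q = 42849/11425 in ≈ 3.750 in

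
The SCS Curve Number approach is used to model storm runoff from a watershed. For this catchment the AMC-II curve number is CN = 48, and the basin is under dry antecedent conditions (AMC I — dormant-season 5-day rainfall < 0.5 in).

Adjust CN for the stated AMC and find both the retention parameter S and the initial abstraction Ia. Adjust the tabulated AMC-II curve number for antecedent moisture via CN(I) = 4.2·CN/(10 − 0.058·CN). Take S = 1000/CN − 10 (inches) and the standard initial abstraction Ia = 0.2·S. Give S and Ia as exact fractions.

S = 1625/63 in ≈ 25.794 in; Ia = 325/63 in ≈ 5.159 in

Dry (AMC I): CN(I) = 4.2·48/(10 − 0.058·48) = (1008/5)/(902/125) = 12600/451 ≈ 27.938
S = 1000/(12600/451) − 10 = 1625/63 in ≈ 25.794 in
Ia = 0.2·(1625/63) = 325/63 in ≈ 5.159 in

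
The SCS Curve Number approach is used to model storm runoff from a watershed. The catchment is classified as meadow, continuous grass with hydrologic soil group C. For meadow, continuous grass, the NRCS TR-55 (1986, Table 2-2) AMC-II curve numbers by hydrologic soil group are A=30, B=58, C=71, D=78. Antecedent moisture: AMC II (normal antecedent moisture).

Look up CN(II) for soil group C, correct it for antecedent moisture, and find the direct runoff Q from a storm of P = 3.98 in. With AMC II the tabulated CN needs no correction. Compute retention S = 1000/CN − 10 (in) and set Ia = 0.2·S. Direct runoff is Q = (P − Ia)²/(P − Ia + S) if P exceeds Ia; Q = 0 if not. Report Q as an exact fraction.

NRCS table: meadow, continuous grass, soil group C → CN(II) = 71
CN(II) = 71; AMC II needs no correction.
Max retention: S = 1000/71 − 10 = 290/71 in (≈ 4.085 in)
Ia = 0.2S: 0.2·4.085 = 0.817 in (exactly 58/71)
P − Ia = 3.980 − 0.817 = 11229/3550 ≈ 3.163 in (> 0, runoff occurs)
Q = (11229/3550)²/((11229/3550) + 290/71) = (126090441/12602500)/(25729/3550) = 126090441/91337950 in ≈ 1.380 in

Q = 126090441/91337950 in ≈ 1.380 in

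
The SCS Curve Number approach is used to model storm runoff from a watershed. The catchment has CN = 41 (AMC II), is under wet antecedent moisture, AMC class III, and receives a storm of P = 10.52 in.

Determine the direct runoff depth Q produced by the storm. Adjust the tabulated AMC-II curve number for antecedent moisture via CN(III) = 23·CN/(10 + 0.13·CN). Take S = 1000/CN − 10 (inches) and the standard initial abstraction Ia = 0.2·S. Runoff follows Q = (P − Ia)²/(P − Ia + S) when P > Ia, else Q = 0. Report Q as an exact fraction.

Wet (AMC III): CN(III) = 23·41/(10 + 0.13·41) = 943/(1533/100) = 94300/1533 ≈ 61.513
Retention S: 1000/CN − 10 with CN=61.513 → S = 5900/943 ≈ 6.257 in
Initial abstraction Ia = S/5 = (5900/943)/5 = 1180/943 ≈ 1.251 in
Since P=10.520 > Ia=1.251: effective rainfall P−Ia = 218509/23575 in
Q: (218509/23575)² ÷ (366009/23575) = 47746183081/8628662175 in (≈ 5.533 in)

Q = 47746183081/8628662175 in ≈ 5.533 in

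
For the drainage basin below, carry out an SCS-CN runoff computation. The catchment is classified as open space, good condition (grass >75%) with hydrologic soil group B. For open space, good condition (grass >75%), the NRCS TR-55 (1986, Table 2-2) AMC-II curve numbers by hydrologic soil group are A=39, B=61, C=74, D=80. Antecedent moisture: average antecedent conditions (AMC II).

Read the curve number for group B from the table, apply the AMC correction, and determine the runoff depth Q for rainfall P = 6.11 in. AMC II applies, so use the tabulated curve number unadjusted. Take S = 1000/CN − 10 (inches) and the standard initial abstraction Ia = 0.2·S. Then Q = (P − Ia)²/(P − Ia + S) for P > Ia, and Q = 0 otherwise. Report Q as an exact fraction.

NRCS table: open space, good condition (grass >75%), soil group B → CN(II) = 61
Average conditions: CN = 61 (no AMC adjustment).
Max retention: S = 1000/61 − 10 = 390/61 in (≈ 6.393 in)
Initial abstraction Ia = S/5 = (390/61)/5 = 78/61 ≈ 1.279 in
Excess rainfall: 6.110 − 1.279 = 4.831 in; P > Ia so Q > 0
Runoff Q = (P−Ia)²/(P−Ia+S) = (4.831)²/(4.831+6.393) = 66810757/32128700 ≈ 2.079 in

Q = 66810757/32128700 in ≈ 2.079 in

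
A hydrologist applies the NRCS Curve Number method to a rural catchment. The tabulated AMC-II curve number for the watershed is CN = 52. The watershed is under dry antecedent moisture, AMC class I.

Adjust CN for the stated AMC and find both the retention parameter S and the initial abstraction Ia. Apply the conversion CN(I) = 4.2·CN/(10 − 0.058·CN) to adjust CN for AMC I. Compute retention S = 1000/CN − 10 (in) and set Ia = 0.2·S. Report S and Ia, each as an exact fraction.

S = 2000/91 in ≈ 21.978 in; Ia = 400/91 in ≈ 4.396 in

Adjust CN=52 to AMC I: 4.2·52/(10 − 0.058·52) → (1092/5) ÷ (873/125) = 9100/291 ≈ 31.271
S = 1000/(9100/291) − 10 = 2000/91 in ≈ 21.978 in
Ia = 0.2·(2000/91) = 400/91 in ≈ 4.396 in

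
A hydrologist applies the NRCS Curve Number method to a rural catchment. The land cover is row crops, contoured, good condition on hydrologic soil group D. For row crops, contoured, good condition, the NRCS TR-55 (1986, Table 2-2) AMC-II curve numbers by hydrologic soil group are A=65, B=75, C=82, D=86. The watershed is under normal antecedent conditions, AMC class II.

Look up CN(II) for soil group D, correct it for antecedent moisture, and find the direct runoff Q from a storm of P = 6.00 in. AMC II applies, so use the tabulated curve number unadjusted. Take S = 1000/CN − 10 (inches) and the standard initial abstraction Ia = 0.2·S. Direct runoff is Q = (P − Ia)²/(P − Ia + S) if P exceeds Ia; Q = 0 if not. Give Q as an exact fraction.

NRCS table: row crops, contoured, good condition, soil group D → CN(II) = 86
AMC II — tabulated CN = 86 applies directly.
Retention S: 1000/CN − 10 with CN=86.000 → S = 70/43 ≈ 1.628 in
Ia = 0.2·(70/43) = 14/43 in ≈ 0.326 in
Excess rainfall: 6.000 − 0.326 = 5.674 in; P > Ia so Q > 0
Q = (244/43)²/((244/43) + 70/43) = (59536/1849)/(314/43) = 29768/6751 in ≈ 4.409 in

Q = 29768/6751 in ≈ 4.409 in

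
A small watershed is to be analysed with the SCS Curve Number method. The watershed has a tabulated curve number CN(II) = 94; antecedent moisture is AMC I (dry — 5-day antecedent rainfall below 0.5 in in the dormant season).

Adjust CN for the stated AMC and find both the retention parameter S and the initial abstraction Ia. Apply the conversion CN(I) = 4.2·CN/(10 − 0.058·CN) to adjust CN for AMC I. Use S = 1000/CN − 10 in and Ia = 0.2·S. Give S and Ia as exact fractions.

CN(I) from CN(II)=94: (4.2·94)/(10 − 0.058·94) = 32900/379 ≈ 86.807
Retention S: 1000/CN − 10 with CN=86.807 → S = 500/329 ≈ 1.520 in
Initial abstraction Ia = S/5 = (500/329)/5 = 100/329 ≈ 0.304 in

S = 500/329 in ≈ 1.520 in; Ia = 100/329 in ≈ 0.304 in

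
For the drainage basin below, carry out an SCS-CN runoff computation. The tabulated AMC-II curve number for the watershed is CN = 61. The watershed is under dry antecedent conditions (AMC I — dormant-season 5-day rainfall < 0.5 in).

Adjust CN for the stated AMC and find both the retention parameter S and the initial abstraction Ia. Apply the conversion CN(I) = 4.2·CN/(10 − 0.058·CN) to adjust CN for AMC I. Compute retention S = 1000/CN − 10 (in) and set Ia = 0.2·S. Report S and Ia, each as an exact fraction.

CN(I) from CN(II)=61: (4.2·61)/(10 − 0.058·61) = 42700/1077 ≈ 39.647
S = 1000/(42700/1077) − 10 = 6500/427 in ≈ 15.222 in
Initial abstraction Ia = S/5 = (6500/427)/5 = 1300/427 ≈ 3.044 in

S = 6500/427 in ≈ 15.222 in; Ia = 1300/427 in ≈ 3.044 in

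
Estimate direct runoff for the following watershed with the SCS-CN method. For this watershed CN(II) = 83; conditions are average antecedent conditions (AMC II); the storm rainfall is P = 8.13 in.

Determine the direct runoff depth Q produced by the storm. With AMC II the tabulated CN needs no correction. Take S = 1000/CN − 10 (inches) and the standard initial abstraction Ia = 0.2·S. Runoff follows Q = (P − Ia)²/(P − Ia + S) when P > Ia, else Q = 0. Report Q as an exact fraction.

Average conditions: CN = 83 (no AMC adjustment).
Retention S: 1000/CN − 10 with CN=83.000 → S = 170/83 ≈ 2.048 in
Ia = 0.2·(170/83) = 34/83 in ≈ 0.410 in
Excess rainfall: 8.130 − 0.410 = 7.720 in; P > Ia so Q > 0
Q: (64079/8300)² ÷ (81079/8300) = 4106118241/672955700 in (≈ 6.102 in)

Q = 4106118241/672955700 in ≈ 6.102 in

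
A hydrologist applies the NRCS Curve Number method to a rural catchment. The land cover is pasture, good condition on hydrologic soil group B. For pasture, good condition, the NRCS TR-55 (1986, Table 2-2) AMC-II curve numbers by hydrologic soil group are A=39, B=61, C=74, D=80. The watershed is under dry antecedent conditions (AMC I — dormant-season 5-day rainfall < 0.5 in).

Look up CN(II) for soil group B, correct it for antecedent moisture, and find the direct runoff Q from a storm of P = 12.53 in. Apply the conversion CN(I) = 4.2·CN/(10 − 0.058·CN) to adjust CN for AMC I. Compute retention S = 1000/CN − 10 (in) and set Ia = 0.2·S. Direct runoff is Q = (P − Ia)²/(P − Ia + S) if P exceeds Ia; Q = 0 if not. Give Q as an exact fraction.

Q = 164050110961/45049823700 in ≈ 3.642 in

NRCS table: pasture, good condition, soil group B → CN(II) = 61
CN(I) from CN(II)=61: (4.2·61)/(10 − 0.058·61) = 42700/1077 ≈ 39.647
Max retention: S = 1000/(42700/1077) − 10 = 6500/427 in (≈ 15.222 in)
Initial abstraction Ia = S/5 = (6500/427)/5 = 1300/427 ≈ 3.044 in
P − Ia = 12.530 − 3.044 = 405031/42700 ≈ 9.486 in (> 0, runoff occurs)
Q: (405031/42700)² ÷ (1055031/42700) = 164050110961/45049823700 in (≈ 3.642 in)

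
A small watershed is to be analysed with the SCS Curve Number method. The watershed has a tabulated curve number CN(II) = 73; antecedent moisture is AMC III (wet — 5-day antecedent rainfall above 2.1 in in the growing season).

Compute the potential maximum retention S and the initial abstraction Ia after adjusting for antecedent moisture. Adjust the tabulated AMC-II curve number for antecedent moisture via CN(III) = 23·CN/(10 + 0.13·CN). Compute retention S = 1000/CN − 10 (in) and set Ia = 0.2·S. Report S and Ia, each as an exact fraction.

CN(III) from CN(II)=73: (23·73)/(10 + 0.13·73) = 167900/1949 ≈ 86.147
S = 1000/(167900/1949) − 10 = 2700/1679 in ≈ 1.608 in
Ia = 0.2S: 0.2·1.608 = 0.322 in (exactly 540/1679)

S = 2700/1679 in ≈ 1.608 in; Ia = 540/1679 in ≈ 0.322 in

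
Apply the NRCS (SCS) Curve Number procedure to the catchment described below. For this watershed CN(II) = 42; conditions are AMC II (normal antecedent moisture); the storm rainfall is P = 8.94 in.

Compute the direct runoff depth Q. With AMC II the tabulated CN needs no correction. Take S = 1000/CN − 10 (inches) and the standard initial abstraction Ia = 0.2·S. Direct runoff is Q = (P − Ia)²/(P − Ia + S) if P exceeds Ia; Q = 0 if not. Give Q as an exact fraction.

Q = 42081169/22036350 in ≈ 1.910 in

Average conditions: CN = 42 (no AMC adjustment).
S = 1000/42 − 10 = 290/21 in ≈ 13.810 in
Initial abstraction Ia = S/5 = (290/21)/5 = 58/21 ≈ 2.762 in
Excess rainfall: 8.940 − 2.762 = 6.178 in; P > Ia so Q > 0
Q = (6487/1050)²/((6487/1050) + 290/21) = (42081169/1102500)/(20987/1050) = 42081169/22036350 in ≈ 1.910 in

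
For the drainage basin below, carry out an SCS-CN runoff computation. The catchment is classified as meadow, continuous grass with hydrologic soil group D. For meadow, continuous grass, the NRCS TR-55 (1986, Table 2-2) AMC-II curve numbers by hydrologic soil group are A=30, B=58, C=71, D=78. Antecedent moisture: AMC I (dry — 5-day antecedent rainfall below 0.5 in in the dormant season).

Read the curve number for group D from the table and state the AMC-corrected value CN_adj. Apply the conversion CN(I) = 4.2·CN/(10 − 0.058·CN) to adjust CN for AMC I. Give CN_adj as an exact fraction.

CN_adj = 81900/1369 ≈ 59.825

NRCS table: meadow, continuous grass, soil group D → CN(II) = 78
Adjust CN=78 to AMC I: 4.2·78/(10 − 0.058·78) → (1638/5) ÷ (1369/250) = 81900/1369 ≈ 59.825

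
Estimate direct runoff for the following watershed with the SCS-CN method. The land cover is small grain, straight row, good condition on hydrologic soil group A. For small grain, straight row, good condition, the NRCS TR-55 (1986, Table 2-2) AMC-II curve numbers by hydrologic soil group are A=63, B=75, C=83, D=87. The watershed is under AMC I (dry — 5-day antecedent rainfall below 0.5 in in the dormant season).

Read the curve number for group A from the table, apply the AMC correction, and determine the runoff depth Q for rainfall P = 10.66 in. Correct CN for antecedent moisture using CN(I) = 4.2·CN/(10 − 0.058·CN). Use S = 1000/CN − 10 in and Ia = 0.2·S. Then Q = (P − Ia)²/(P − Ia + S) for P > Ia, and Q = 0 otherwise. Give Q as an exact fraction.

NRCS table: small grain, straight row, good condition, soil group A → CN(II) = 63
CN(I) from CN(II)=63: (4.2·63)/(10 − 0.058·63) = 132300/3173 ≈ 41.696
Retention S: 1000/CN − 10 with CN=41.696 → S = 18500/1323 ≈ 13.983 in
Ia = 0.2·(18500/1323) = 3700/1323 in ≈ 2.797 in
Since P=10.660 > Ia=2.797: effective rainfall P−Ia = 520159/66150 in
Runoff Q = (P−Ia)²/(P−Ia+S) = (7.863)²/(7.863+13.983) = 270565385281/95597267850 ≈ 2.830 in

Q = 270565385281/95597267850 in ≈ 2.830 in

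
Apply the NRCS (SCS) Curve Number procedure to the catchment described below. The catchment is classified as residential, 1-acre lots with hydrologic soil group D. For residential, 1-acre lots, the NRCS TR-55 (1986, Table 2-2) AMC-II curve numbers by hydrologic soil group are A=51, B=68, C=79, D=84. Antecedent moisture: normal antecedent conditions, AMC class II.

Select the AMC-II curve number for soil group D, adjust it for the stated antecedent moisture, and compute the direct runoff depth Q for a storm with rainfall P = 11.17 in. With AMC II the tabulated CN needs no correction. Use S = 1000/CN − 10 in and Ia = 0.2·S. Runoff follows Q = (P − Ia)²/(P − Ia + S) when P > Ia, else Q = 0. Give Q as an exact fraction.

Q = 513339649/55979700 in ≈ 9.170 in

NRCS table: residential, 1-acre lots, soil group D → CN(II) = 84
AMC II — tabulated CN = 84 applies directly.
S = 1000/84 − 10 = 40/21 in ≈ 1.905 in
Ia = 0.2S: 0.2·1.905 = 0.381 in (exactly 8/21)
P − Ia = 11.170 − 0.381 = 22657/2100 ≈ 10.789 in (> 0, runoff occurs)
Q: (22657/2100)² ÷ (26657/2100) = 513339649/55979700 in (≈ 9.170 in)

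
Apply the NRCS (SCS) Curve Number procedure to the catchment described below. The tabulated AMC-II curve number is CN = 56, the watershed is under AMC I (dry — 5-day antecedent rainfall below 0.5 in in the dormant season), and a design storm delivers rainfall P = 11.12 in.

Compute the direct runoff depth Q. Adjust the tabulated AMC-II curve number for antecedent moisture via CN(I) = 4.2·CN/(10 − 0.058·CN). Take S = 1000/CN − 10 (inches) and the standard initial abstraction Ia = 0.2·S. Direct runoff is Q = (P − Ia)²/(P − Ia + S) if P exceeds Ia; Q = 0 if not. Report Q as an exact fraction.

Dry (AMC I): CN(I) = 4.2·56/(10 − 0.058·56) = (1176/5)/(844/125) = 7350/211 ≈ 34.834
Retention S: 1000/CN − 10 with CN=34.834 → S = 2750/147 ≈ 18.707 in
Ia = 0.2S: 0.2·18.707 = 3.741 in (exactly 550/147)
Since P=11.120 > Ia=3.741: effective rainfall P−Ia = 27116/3675 in
Q = (27116/3675)²/((27116/3675) + 2750/147) = (735277456/13505625)/(95866/3675) = 367638728/176153775 in ≈ 2.087 in

Q = 367638728/176153775 in ≈ 2.087 in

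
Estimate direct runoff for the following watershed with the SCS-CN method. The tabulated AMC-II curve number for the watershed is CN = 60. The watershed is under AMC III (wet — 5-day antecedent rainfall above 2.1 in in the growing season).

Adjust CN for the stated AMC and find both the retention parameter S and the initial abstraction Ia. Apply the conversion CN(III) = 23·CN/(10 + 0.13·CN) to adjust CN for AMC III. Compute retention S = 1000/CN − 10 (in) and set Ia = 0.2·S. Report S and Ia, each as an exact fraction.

S = 200/69 in ≈ 2.899 in; Ia = 40/69 in ≈ 0.580 in

Wet (AMC III): CN(III) = 23·60/(10 + 0.13·60) = 1380/(89/5) = 6900/89 ≈ 77.528
Retention S: 1000/CN − 10 with CN=77.528 → S = 200/69 ≈ 2.899 in
Ia = 0.2S: 0.2·2.899 = 0.580 in (exactly 40/69)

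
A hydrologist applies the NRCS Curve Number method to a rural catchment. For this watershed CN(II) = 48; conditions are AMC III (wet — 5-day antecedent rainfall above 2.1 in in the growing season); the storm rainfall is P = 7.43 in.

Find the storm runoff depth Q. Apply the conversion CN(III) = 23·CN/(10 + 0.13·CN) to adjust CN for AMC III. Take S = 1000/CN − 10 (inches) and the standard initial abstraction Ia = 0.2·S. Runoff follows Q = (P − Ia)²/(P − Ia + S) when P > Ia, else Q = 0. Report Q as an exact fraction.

Wet (AMC III): CN(III) = 23·48/(10 + 0.13·48) = 1104/(406/25) = 13800/203 ≈ 67.980
S = 1000/(13800/203) − 10 = 325/69 in ≈ 4.710 in
Ia = 0.2S: 0.2·4.710 = 0.942 in (exactly 65/69)
Since P=7.430 > Ia=0.942: effective rainfall P−Ia = 44767/6900 in
Q: (44767/6900)² ÷ (77267/6900) = 2004084289/533142300 in (≈ 3.759 in)

Q = 2004084289/533142300 in ≈ 3.759 in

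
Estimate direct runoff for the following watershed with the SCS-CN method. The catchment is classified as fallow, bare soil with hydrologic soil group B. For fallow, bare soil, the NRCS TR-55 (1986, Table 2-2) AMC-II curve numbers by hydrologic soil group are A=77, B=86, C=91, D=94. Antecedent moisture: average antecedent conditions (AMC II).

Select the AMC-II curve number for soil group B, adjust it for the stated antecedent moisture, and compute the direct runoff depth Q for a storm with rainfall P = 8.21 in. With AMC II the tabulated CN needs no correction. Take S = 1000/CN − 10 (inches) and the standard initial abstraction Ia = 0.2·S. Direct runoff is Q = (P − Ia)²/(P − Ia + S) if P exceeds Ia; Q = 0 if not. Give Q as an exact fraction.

Q = 1149413409/175882900 in ≈ 6.535 in

NRCS table: fallow, bare soil, soil group B → CN(II) = 86
Average conditions: CN = 86 (no AMC adjustment).
Max retention: S = 1000/86 − 10 = 70/43 in (≈ 1.628 in)
Ia = 0.2·(70/43) = 14/43 in ≈ 0.326 in
Excess rainfall: 8.210 − 0.326 = 7.884 in; P > Ia so Q > 0
Runoff Q = (P−Ia)²/(P−Ia+S) = (7.884)²/(7.884+1.628) = 1149413409/175882900 ≈ 6.535 in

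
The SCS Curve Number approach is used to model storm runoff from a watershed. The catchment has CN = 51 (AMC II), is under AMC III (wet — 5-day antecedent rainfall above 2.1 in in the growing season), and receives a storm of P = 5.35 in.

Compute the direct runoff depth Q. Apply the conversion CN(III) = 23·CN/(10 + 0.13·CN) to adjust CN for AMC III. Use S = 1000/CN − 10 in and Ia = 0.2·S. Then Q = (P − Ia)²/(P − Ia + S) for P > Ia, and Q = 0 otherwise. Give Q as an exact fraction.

Q = 11217139921/4783752060 in ≈ 2.345 in

CN(III) from CN(II)=51: (23·51)/(10 + 0.13·51) = 117300/1663 ≈ 70.535
S = 1000/(117300/1663) − 10 = 4900/1173 in ≈ 4.177 in
Initial abstraction Ia = S/5 = (4900/1173)/5 = 980/1173 ≈ 0.835 in
Excess rainfall: 5.350 − 0.835 = 4.515 in; P > Ia so Q > 0
Q: (105911/23460)² ÷ (203911/23460) = 11217139921/4783752060 in (≈ 2.345 in)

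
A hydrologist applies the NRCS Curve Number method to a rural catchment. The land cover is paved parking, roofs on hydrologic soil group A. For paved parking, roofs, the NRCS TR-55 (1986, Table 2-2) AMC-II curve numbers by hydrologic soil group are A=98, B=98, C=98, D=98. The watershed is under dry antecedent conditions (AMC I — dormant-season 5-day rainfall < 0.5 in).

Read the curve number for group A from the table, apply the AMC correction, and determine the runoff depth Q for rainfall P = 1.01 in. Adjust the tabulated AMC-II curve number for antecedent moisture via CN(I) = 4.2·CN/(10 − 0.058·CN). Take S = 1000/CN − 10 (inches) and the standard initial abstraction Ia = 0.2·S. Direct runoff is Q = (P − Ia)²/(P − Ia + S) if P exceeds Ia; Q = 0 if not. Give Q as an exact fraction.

Q = 8822657041/14810294100 in ≈ 0.596 in

NRCS table: paved parking, roofs, soil group A → CN(II) = 98
Dry (AMC I): CN(I) = 4.2·98/(10 − 0.058·98) = (2058/5)/(1079/250) = 102900/1079 ≈ 95.366
Retention S: 1000/CN − 10 with CN=95.366 → S = 500/1029 ≈ 0.486 in
Ia = 0.2·(500/1029) = 100/1029 in ≈ 0.097 in
Excess rainfall: 1.010 − 0.097 = 0.913 in; P > Ia so Q > 0
Q: (93929/102900)² ÷ (143929/102900) = 8822657041/14810294100 in (≈ 0.596 in)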